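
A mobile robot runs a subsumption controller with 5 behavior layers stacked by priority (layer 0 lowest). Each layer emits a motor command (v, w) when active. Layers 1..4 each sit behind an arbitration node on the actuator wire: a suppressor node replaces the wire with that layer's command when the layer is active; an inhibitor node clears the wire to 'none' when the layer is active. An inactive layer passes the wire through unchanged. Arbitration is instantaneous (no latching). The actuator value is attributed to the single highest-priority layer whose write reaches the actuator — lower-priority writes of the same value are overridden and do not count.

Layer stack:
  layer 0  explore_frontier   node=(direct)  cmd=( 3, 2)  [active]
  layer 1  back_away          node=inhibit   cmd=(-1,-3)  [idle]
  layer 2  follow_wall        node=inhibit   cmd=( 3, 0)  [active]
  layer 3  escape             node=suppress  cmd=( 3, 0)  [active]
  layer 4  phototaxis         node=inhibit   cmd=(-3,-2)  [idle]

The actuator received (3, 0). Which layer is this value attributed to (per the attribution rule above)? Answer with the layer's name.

L0 explore_frontier: active, feeds wire = (3, 2)
L1 back_away: idle → wire stays (3, 2)
L2 follow_wall: active, inhibitor → wire = none
L3 escape: active, suppressor → wire = (3, 0)
L4 phototaxis: idle → wire stays (3, 0)
actuator = (3, 0)
last writer: layer 3 = escape

escape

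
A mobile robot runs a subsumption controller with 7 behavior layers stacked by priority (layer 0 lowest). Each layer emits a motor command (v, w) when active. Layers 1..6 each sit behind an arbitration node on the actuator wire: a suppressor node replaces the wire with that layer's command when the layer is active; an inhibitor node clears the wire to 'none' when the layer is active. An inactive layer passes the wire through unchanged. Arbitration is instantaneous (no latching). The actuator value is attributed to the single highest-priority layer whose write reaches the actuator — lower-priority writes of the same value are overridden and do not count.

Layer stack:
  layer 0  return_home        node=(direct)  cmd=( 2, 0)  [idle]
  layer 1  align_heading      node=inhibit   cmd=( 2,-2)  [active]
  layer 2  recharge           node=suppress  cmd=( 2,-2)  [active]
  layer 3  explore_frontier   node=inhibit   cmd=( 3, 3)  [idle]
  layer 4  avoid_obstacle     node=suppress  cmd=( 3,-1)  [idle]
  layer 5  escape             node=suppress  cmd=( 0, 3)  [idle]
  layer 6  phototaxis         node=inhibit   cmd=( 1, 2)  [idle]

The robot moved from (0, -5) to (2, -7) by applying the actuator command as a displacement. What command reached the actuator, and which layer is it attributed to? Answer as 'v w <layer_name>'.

displacement = (2, -7) − (0, -5) = (2, -2)
L0 return_home: idle → wire = none
L1 align_heading: active, inhibitor → wire = none
L2 recharge: active, suppressor → wire = (2, -2)
L3 explore_frontier: idle → wire stays (2, -2)
L4 avoid_obstacle: idle → wire stays (2, -2)
L5 escape: idle → wire stays (2, -2)
L6 phototaxis: idle → wire stays (2, -2)
actuator = (2, -2) — from layer 2 (recharge)

2 -2 recharge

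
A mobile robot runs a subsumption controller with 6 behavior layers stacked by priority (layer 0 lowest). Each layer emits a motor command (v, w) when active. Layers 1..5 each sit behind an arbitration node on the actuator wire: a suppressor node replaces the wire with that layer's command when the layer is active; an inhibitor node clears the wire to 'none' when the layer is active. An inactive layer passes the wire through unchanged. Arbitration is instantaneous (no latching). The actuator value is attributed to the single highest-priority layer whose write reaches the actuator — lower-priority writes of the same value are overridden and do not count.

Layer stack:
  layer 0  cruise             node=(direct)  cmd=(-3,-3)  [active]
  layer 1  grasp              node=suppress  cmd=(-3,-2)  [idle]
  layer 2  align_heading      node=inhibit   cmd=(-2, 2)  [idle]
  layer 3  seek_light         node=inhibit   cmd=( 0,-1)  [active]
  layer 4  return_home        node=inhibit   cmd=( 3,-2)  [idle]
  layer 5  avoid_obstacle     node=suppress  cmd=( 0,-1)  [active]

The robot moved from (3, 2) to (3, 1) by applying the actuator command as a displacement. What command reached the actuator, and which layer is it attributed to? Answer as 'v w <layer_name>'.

displacement = (3, 1) − (3, 2) = (0, -1)
[0] cruise on; wire := (-3, -3)
[1] grasp off; pass (-3, -3)
[2] align_heading off; pass (-3, -3)
[3] seek_light on (inhibit); wire := none
[4] return_home off; pass none
[5] avoid_obstacle on (suppress); wire := (0, -1)
output (0, -1) — from layer 5 (avoid_obstacle)

0 -1 avoid_obstacle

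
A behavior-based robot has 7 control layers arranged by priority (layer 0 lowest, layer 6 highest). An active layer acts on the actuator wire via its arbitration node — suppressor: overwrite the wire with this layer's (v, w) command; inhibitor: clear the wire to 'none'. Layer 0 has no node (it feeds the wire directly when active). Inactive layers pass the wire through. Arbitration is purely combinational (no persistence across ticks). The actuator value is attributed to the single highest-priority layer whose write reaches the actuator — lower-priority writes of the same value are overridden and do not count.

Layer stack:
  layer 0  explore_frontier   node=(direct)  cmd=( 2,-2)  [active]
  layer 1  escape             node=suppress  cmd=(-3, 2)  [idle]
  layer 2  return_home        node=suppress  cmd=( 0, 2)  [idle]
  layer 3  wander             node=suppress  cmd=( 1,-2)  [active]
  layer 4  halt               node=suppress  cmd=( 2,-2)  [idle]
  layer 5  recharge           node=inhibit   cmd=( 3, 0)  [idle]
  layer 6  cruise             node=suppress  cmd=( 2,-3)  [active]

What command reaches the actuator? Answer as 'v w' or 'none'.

layer 0 (explore_frontier) active — direct: (2, -2)
layer 1 (escape) idle — unchanged: (2, -2)
layer 2 (return_home) idle — unchanged: (2, -2)
layer 3 (wander) active — suppresses: (1, -2)
layer 4 (halt) idle — unchanged: (1, -2)
layer 5 (recharge) idle — unchanged: (1, -2)
layer 6 (cruise) active — suppresses: (2, -3)
→ actuator (2, -3)

2 -3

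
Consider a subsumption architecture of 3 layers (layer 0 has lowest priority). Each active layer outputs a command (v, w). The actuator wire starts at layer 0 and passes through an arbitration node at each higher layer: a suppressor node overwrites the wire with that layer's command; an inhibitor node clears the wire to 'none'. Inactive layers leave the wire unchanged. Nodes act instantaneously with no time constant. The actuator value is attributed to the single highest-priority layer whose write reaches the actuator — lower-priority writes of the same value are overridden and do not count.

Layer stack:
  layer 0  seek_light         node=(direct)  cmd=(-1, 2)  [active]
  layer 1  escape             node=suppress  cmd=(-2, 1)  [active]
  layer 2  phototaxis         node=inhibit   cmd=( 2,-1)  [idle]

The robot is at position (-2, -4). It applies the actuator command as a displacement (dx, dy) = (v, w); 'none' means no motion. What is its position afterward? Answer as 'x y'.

L0 seek_light: active, feeds wire = (-1, 2)
L1 escape: active, suppressor → wire = (-2, 1)
L2 phototaxis: idle → wire stays (-2, 1)
actuator = (-2, 1)
position: (-2, -4) + (-2, 1) = (-4, -3)

-4 -3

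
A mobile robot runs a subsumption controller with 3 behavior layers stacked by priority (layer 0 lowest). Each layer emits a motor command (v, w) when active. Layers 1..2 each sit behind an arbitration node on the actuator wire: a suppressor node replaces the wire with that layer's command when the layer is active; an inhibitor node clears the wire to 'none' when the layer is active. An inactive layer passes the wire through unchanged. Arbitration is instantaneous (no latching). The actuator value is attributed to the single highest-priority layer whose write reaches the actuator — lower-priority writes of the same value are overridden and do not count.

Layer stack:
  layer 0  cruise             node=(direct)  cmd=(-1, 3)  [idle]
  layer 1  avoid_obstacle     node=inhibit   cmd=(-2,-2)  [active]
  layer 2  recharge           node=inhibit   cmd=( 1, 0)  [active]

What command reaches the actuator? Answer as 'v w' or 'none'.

none

[0] cruise off; wire := none
[1] avoid_obstacle on (inhibit); wire := none
[2] recharge on (inhibit); wire := none
output none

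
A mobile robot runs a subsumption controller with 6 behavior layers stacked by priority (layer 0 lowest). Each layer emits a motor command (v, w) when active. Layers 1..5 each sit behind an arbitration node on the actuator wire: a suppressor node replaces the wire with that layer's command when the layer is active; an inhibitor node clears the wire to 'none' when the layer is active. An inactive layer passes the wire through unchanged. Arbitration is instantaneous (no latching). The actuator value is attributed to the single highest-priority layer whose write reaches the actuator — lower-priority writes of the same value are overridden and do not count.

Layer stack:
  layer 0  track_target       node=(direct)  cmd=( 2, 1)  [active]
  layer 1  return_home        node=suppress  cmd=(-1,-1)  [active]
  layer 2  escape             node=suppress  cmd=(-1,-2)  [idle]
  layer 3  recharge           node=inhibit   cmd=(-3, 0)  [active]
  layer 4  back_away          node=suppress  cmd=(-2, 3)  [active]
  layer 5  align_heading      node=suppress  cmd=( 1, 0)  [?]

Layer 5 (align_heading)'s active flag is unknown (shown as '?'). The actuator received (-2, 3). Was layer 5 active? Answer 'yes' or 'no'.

no

If layer 5 is active=yes:
  actuator would be (1, 0)
If layer 5 is active=no:
  actuator would be (-2, 3)
Observed (-2, 3), so layer 5 was idle.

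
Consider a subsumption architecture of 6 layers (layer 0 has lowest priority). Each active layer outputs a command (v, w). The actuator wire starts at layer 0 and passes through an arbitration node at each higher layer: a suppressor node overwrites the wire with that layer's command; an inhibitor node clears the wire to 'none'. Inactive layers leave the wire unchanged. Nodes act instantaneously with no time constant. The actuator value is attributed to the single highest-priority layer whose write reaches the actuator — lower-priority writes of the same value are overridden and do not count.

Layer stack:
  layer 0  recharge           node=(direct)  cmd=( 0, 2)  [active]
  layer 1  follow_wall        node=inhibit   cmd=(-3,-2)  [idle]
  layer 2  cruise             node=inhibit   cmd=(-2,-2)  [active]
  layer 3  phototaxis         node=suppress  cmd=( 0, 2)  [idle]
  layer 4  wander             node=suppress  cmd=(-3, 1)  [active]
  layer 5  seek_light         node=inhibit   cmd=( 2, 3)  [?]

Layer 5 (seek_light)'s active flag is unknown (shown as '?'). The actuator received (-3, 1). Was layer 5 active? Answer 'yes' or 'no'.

no

If layer 5 is active=yes:
  actuator would be none
If layer 5 is active=no:
  actuator would be (-3, 1)
Observed (-3, 1), so layer 5 was idle.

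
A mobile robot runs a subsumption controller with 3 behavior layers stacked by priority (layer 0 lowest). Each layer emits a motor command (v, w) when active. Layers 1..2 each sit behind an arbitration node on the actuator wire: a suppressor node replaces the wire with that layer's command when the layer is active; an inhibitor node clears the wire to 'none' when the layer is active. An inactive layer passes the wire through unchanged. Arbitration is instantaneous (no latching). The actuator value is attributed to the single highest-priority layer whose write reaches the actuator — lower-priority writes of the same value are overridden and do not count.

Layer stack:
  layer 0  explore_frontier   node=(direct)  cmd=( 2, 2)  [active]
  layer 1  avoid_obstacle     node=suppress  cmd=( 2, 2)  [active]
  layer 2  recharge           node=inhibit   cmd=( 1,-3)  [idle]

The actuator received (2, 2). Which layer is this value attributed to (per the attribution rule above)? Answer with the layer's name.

avoid_obstacle

[0] explore_frontier on; wire := (2, 2)
[1] avoid_obstacle on (suppress); wire := (2, 2)
[2] recharge off; pass (2, 2)
output (2, 2)
last writer: layer 1 = avoid_obstacle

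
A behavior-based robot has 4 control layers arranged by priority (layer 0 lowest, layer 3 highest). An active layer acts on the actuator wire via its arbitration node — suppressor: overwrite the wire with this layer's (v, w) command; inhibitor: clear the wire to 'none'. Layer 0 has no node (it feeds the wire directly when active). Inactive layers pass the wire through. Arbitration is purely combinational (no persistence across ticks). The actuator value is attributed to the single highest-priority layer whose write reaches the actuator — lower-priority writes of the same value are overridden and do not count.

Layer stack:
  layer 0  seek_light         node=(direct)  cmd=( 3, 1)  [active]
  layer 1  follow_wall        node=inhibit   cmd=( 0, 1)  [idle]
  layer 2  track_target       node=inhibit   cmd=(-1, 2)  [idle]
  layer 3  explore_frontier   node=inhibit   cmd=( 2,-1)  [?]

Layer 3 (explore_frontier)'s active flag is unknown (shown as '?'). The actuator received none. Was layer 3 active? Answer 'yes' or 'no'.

If layer 3 is active=yes:
  actuator would be none
If layer 3 is active=no:
  actuator would be (3, 1)
Observed none, so layer 3 was active.

yes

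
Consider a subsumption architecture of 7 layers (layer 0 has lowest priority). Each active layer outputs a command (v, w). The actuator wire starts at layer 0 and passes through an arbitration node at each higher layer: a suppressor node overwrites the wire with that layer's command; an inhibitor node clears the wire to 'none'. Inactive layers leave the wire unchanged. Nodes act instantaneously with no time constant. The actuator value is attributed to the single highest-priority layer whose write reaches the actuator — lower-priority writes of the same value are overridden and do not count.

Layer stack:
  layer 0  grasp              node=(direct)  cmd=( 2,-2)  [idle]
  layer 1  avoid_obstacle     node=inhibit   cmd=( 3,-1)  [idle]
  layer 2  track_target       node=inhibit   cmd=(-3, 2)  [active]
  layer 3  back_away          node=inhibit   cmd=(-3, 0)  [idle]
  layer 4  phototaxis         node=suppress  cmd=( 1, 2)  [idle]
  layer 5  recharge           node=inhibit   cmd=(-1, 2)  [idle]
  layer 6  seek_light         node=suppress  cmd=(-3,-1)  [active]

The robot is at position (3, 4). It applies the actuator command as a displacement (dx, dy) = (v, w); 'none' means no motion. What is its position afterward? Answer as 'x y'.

0 3

L0 grasp: idle → wire = none
L1 avoid_obstacle: idle → wire stays none
L2 track_target: active, inhibitor → wire = none
L3 back_away: idle → wire stays none
L4 phototaxis: idle → wire stays none
L5 recharge: idle → wire stays none
L6 seek_light: active, suppressor → wire = (-3, -1)
actuator = (-3, -1)
position: (3, 4) + (-3, -1) = (0, 3)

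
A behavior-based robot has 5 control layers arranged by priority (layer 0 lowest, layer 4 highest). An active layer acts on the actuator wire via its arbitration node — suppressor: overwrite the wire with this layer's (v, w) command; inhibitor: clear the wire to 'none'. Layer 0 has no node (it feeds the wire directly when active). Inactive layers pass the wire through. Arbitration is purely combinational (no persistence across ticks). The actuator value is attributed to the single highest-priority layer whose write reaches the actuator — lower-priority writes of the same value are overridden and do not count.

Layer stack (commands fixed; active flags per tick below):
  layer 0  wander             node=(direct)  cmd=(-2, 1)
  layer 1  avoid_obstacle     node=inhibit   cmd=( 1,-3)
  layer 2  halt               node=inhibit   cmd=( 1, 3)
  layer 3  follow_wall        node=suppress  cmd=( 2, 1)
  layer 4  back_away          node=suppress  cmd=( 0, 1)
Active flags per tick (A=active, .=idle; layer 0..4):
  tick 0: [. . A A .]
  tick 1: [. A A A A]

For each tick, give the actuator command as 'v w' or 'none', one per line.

tick 0:
  layer 0 (wander) idle — none
  layer 1 (avoid_obstacle) idle — unchanged: none
  layer 2 (halt) active — inhibits: none
  layer 3 (follow_wall) active — suppresses: (2, 1)
  layer 4 (back_away) idle — unchanged: (2, 1)
  → actuator (2, 1)
tick 1:
  layer 0 (wander) idle — none
  layer 1 (avoid_obstacle) active — inhibits: none
  layer 2 (halt) active — inhibits: none
  layer 3 (follow_wall) active — suppresses: (2, 1)
  layer 4 (back_away) active — suppresses: (0, 1)
  → actuator (0, 1)

2 1
0 1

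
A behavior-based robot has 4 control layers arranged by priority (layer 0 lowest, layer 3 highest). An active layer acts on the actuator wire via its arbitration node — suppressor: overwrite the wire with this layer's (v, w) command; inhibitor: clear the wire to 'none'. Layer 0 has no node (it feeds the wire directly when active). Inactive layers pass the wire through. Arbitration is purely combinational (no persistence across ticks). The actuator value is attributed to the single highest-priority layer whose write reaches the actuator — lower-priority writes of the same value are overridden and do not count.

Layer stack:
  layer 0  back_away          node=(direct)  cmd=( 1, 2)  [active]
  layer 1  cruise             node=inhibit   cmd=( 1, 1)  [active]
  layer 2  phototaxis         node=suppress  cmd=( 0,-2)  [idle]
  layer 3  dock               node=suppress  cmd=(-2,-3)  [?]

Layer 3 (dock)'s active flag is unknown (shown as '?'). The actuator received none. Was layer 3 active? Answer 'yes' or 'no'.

If layer 3 is active=yes:
  actuator would be (-2, -3)
If layer 3 is active=no:
  actuator would be none
Observed none, so layer 3 was idle.

no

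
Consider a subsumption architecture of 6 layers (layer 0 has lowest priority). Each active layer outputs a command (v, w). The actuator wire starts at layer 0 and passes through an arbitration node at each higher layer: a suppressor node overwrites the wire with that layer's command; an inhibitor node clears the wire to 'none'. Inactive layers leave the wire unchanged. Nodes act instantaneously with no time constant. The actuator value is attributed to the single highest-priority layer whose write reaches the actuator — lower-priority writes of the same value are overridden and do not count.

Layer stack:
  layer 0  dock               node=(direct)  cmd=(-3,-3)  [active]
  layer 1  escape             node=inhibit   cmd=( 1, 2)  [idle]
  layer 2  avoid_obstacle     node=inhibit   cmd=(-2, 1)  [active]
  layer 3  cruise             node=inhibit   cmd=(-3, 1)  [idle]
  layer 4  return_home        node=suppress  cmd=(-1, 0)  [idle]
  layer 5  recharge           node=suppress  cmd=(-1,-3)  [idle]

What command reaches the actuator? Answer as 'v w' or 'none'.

[0] dock on; wire := (-3, -3)
[1] escape off; pass (-3, -3)
[2] avoid_obstacle on (inhibit); wire := none
[3] cruise off; pass none
[4] return_home off; pass none
[5] recharge off; pass none
output none

none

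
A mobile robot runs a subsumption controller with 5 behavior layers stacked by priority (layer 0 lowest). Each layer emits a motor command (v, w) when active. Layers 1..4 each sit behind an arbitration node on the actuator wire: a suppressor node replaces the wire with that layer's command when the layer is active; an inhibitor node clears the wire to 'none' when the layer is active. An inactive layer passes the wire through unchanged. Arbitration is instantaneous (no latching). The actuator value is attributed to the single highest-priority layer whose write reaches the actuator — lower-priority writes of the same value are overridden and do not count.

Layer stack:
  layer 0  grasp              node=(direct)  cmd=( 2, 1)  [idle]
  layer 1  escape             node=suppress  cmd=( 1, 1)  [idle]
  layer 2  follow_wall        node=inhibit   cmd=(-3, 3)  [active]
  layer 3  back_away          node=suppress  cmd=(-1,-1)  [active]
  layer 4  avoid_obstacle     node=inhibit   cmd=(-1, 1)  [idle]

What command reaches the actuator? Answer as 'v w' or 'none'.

[0] grasp off; wire := none
[1] escape off; pass none
[2] follow_wall on (inhibit); wire := none
[3] back_away on (suppress); wire := (-1, -1)
[4] avoid_obstacle off; pass (-1, -1)
output (-1, -1)

-1 -1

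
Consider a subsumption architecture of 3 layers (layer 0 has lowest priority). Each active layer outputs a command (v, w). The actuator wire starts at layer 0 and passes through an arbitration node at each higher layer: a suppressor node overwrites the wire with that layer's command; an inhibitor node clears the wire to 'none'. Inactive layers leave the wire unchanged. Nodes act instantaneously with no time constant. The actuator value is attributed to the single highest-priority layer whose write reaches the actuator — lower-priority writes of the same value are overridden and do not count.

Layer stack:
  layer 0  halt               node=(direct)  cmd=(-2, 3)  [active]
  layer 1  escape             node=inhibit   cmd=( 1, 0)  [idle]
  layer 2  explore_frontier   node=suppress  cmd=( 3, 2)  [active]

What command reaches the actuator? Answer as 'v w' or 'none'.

3 2

L0 halt: active, feeds wire = (-2, 3)
L1 escape: idle → wire stays (-2, 3)
L2 explore_frontier: active, suppressor → wire = (3, 2)
actuator = (3, 2)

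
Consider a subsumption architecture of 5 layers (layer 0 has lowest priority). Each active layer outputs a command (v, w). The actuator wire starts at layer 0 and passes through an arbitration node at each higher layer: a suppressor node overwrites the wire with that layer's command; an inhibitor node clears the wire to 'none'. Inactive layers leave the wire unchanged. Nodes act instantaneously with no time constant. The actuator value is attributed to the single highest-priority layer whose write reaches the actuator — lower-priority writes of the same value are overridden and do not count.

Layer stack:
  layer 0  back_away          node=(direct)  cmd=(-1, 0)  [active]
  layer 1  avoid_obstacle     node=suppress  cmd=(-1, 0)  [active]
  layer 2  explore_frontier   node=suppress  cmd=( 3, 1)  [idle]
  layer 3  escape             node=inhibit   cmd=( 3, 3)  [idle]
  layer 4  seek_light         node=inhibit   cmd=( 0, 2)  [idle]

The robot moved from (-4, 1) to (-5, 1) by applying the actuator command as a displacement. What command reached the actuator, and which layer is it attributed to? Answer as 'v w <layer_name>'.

displacement = (-5, 1) − (-4, 1) = (-1, 0)
[0] back_away on; wire := (-1, 0)
[1] avoid_obstacle on (suppress); wire := (-1, 0)
[2] explore_frontier off; pass (-1, 0)
[3] escape off; pass (-1, 0)
[4] seek_light off; pass (-1, 0)
output (-1, 0) — from layer 1 (avoid_obstacle)

-1 0 avoid_obstacle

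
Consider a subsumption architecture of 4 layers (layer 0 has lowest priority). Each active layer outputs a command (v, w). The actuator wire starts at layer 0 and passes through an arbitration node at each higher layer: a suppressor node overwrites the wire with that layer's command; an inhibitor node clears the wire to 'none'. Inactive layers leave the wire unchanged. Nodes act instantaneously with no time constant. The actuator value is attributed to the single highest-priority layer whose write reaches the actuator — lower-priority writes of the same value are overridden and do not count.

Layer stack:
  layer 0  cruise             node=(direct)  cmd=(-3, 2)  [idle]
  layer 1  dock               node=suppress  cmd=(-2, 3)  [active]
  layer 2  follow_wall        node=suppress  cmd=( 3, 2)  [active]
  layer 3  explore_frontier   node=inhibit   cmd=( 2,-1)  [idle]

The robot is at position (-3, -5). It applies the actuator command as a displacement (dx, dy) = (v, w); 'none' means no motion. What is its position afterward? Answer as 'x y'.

[0] cruise off; wire := none
[1] dock on (suppress); wire := (-2, 3)
[2] follow_wall on (suppress); wire := (3, 2)
[3] explore_frontier off; pass (3, 2)
output (3, 2)
position: (-3, -5) + (3, 2) = (0, -3)

0 -3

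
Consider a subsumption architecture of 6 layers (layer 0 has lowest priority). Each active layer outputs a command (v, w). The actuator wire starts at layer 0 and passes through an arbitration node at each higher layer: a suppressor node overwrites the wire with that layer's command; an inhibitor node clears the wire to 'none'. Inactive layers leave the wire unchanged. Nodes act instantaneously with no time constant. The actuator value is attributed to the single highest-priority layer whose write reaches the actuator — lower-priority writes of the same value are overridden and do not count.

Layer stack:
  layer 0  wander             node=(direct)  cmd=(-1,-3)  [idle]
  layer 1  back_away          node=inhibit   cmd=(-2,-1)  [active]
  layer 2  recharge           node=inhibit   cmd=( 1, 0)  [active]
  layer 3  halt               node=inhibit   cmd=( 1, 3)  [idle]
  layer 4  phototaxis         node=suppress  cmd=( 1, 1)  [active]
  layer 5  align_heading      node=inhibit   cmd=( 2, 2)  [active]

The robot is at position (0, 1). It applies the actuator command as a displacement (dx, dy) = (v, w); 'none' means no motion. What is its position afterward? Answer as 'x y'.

layer 0 (wander) idle — none
layer 1 (back_away) active — inhibits: none
layer 2 (recharge) active — inhibits: none
layer 3 (halt) idle — unchanged: none
layer 4 (phototaxis) active — suppresses: (1, 1)
layer 5 (align_heading) active — inhibits: none
→ actuator none
position: (0, 1) + none = (0, 1)

0 1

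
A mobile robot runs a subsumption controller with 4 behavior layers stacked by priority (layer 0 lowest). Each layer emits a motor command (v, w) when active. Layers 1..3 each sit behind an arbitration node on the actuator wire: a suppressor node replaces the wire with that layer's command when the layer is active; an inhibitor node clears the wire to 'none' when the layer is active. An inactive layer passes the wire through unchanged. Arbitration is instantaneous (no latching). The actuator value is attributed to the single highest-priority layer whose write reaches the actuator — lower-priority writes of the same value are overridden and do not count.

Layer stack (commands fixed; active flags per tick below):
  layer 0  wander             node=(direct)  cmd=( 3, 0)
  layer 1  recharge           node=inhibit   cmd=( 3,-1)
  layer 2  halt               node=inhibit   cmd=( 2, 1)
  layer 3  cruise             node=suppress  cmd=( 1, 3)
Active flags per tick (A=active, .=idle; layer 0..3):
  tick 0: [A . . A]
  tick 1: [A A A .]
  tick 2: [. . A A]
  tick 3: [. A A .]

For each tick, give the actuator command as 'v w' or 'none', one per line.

tick 0:
  [0] wander on; wire := (3, 0)
  [1] recharge off; pass (3, 0)
  [2] halt off; pass (3, 0)
  [3] cruise on (suppress); wire := (1, 3)
  output (1, 3)
tick 1:
  [0] wander on; wire := (3, 0)
  [1] recharge on (inhibit); wire := none
  [2] halt on (inhibit); wire := none
  [3] cruise off; pass none
  output none
tick 2:
  [0] wander off; wire := none
  [1] recharge off; pass none
  [2] halt on (inhibit); wire := none
  [3] cruise on (suppress); wire := (1, 3)
  output (1, 3)
tick 3:
  [0] wander off; wire := none
  [1] recharge on (inhibit); wire := none
  [2] halt on (inhibit); wire := none
  [3] cruise off; pass none
  output none

1 3
none
1 3
none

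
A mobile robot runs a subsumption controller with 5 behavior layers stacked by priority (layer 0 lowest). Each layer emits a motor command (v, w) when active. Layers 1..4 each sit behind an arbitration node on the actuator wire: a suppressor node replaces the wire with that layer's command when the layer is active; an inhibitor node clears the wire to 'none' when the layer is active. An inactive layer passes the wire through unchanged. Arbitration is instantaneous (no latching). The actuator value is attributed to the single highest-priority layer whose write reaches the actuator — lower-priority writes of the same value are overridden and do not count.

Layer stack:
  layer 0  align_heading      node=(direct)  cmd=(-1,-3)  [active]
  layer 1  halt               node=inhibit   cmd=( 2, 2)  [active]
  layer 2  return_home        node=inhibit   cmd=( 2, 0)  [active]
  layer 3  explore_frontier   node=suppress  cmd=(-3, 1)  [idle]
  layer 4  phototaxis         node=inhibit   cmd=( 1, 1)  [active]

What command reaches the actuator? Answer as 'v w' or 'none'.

L0 align_heading: active, feeds wire = (-1, -3)
L1 halt: active, inhibitor → wire = none
L2 return_home: active, inhibitor → wire = none
L3 explore_frontier: idle → wire stays none
L4 phototaxis: active, inhibitor → wire = none
actuator = none

none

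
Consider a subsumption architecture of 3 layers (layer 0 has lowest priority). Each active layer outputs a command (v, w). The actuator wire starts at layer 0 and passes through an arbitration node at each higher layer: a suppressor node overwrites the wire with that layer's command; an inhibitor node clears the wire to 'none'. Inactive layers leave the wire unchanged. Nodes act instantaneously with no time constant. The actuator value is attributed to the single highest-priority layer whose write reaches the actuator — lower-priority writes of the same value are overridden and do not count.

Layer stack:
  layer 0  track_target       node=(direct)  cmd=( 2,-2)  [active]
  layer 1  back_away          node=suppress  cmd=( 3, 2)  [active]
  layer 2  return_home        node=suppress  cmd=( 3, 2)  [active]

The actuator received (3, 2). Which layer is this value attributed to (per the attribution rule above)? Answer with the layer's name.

return_home

layer 0 (track_target) active — direct: (2, -2)
layer 1 (back_away) active — suppresses: (3, 2)
layer 2 (return_home) active — suppresses: (3, 2)
→ actuator (3, 2)
last writer: layer 2 = return_home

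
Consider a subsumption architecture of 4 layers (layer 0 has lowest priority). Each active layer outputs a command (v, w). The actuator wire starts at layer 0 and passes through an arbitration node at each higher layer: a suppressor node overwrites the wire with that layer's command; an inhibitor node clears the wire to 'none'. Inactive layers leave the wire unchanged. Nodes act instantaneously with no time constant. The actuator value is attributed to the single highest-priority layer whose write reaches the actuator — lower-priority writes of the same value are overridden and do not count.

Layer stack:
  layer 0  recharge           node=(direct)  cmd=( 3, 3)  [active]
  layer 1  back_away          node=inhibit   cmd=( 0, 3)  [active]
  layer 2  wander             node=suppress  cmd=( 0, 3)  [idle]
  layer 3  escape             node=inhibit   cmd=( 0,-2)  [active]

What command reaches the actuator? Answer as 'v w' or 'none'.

L0 recharge: active, feeds wire = (3, 3)
L1 back_away: active, inhibitor → wire = none
L2 wander: idle → wire stays none
L3 escape: active, inhibitor → wire = none
actuator = none

none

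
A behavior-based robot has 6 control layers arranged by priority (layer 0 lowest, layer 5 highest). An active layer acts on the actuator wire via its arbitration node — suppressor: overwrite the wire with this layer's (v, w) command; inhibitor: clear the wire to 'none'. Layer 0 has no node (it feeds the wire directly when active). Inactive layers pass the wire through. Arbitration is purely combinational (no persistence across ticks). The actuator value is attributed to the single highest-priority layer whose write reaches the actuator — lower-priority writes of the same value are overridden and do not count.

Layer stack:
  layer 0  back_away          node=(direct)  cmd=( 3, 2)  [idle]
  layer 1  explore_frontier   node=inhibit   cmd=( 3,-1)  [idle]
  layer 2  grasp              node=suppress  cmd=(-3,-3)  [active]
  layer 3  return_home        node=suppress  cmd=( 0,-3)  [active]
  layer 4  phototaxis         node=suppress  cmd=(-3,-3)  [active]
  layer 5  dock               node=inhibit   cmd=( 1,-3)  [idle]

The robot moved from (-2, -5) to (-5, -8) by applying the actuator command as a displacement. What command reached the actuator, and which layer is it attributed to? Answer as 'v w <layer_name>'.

-3 -3 phototaxis

displacement = (-5, -8) − (-2, -5) = (-3, -3)
[0] back_away off; wire := none
[1] explore_frontier off; pass none
[2] grasp on (suppress); wire := (-3, -3)
[3] return_home on (suppress); wire := (0, -3)
[4] phototaxis on (suppress); wire := (-3, -3)
[5] dock off; pass (-3, -3)
output (-3, -3) — from layer 4 (phototaxis)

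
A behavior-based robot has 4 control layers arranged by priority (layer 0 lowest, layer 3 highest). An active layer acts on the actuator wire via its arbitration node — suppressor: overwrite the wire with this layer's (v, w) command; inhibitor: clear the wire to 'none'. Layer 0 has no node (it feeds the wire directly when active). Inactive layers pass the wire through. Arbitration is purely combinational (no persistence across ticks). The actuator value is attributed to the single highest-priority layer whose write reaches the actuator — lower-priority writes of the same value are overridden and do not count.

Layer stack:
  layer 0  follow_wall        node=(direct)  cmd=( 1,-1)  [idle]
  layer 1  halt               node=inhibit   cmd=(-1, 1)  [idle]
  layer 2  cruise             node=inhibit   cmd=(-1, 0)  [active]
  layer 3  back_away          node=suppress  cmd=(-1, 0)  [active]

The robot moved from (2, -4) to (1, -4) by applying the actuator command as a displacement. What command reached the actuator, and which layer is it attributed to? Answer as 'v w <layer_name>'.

-1 0 back_away

displacement = (1, -4) − (2, -4) = (-1, 0)
[0] follow_wall off; wire := none
[1] halt off; pass none
[2] cruise on (inhibit); wire := none
[3] back_away on (suppress); wire := (-1, 0)
output (-1, 0) — from layer 3 (back_away)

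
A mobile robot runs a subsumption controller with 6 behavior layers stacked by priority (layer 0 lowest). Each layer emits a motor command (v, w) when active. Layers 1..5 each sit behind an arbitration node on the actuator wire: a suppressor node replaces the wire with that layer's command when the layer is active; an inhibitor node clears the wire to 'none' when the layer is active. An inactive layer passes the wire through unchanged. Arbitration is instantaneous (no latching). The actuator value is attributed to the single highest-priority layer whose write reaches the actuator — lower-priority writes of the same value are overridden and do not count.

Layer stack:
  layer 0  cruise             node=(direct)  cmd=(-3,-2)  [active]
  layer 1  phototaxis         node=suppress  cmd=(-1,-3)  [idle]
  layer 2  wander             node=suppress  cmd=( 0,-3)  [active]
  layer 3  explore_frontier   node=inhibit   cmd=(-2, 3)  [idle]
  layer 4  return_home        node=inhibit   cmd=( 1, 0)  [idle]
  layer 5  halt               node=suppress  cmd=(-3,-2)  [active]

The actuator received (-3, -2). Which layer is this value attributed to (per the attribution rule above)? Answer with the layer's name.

halt

layer 0 (cruise) active — direct: (-3, -2)
layer 1 (phototaxis) idle — unchanged: (-3, -2)
layer 2 (wander) active — suppresses: (0, -3)
layer 3 (explore_frontier) idle — unchanged: (0, -3)
layer 4 (return_home) idle — unchanged: (0, -3)
layer 5 (halt) active — suppresses: (-3, -2)
→ actuator (-3, -2)
last writer: layer 5 = halt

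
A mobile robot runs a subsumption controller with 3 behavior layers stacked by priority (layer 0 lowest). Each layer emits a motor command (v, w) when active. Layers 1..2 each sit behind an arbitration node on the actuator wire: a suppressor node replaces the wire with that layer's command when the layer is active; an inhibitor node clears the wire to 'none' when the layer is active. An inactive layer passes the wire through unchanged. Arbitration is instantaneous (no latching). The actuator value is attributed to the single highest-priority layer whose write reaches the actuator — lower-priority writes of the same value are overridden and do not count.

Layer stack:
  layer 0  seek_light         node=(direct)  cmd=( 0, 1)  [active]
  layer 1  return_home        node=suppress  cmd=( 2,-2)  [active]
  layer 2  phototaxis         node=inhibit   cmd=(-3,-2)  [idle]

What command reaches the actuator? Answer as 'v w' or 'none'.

[0] seek_light on; wire := (0, 1)
[1] return_home on (suppress); wire := (2, -2)
[2] phototaxis off; pass (2, -2)
output (2, -2)

2 -2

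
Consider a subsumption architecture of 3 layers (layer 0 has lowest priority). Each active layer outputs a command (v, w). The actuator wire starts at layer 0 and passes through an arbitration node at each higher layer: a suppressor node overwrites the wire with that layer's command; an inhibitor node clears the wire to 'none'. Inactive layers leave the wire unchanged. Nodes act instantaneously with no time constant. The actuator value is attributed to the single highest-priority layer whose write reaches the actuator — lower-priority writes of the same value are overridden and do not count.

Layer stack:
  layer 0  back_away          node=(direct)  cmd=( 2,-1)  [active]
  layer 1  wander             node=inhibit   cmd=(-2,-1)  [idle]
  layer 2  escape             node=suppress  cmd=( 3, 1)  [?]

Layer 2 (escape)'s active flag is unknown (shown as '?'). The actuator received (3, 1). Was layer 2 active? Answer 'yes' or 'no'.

yes

If layer 2 is active=yes:
  actuator would be (3, 1)
If layer 2 is active=no:
  actuator would be (2, -1)
Observed (3, 1), so layer 2 was active.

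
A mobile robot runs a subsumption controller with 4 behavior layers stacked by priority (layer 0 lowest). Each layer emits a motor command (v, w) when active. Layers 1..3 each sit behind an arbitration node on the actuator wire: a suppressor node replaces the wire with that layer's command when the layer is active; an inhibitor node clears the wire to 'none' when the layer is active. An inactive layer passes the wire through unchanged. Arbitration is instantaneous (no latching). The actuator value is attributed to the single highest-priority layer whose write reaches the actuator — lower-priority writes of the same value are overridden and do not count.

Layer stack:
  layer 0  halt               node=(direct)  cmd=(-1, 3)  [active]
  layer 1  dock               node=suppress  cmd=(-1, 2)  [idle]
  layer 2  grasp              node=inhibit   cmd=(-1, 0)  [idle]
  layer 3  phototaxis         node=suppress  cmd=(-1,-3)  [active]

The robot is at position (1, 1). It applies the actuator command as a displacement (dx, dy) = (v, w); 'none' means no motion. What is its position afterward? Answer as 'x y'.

layer 0 (halt) active — direct: (-1, 3)
layer 1 (dock) idle — unchanged: (-1, 3)
layer 2 (grasp) idle — unchanged: (-1, 3)
layer 3 (phototaxis) active — suppresses: (-1, -3)
→ actuator (-1, -3)
position: (1, 1) + (-1, -3) = (0, -2)

0 -2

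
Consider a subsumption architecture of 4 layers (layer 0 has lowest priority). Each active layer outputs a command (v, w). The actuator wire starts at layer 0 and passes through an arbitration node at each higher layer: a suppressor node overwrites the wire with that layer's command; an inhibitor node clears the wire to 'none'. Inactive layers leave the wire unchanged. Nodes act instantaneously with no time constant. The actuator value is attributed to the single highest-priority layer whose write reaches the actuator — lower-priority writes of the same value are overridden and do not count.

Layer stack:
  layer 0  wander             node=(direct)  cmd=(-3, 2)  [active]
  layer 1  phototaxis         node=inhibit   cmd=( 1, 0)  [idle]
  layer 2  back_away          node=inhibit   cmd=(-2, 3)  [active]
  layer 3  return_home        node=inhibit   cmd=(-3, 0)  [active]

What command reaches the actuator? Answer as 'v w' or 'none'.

L0 wander: active, feeds wire = (-3, 2)
L1 phototaxis: idle → wire stays (-3, 2)
L2 back_away: active, inhibitor → wire = none
L3 return_home: active, inhibitor → wire = none
actuator = none

none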